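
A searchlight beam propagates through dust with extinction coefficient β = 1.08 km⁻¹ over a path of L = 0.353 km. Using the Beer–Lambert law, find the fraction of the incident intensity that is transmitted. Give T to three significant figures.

0.683

τ = β·L = 1.08 × 0.353 = 0.3812.
T = exp(−0.3812) = 0.6830.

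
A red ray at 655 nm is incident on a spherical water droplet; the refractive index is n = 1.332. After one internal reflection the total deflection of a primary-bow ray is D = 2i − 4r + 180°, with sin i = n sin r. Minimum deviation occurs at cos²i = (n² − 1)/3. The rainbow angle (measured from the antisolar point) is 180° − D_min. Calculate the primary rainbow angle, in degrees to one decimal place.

42.2°

cos²i = (1.77422 − 1)/3 = 0.25807; i = arccos(0.50801) = 59.469°.
sin r = sin 59.469°/1.332 = 0.64666; r = 40.290°.
D_min = 2·59.469° − 4·40.290° + 180° = 137.776°.
Rainbow angle = 180° − D_min = 42.224°.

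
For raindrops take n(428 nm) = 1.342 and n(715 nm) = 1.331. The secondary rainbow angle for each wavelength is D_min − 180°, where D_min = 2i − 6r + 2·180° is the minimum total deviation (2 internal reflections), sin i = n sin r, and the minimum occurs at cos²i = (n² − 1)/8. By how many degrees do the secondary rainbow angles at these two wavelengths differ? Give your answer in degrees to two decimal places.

At 428 nm (n = 1.342): cos²i = 0.10012 → i = 71.554°, r = 44.981°, D_min = 233.222°, rainbow angle = 53.222°.
At 715 nm (n = 1.331): cos²i = 0.09645 → i = 71.907°, r = 45.575°, D_min = 230.365°, rainbow angle = 50.365°.
Angular width = |53.222° − 50.365°| = 2.857°.

2.86°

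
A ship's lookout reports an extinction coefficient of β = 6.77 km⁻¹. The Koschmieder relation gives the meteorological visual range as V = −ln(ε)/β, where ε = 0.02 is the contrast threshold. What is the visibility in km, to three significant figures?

0.578 km

V = −ln(0.02) / 6.77 = 3.912 / 6.77 = 0.5778 km.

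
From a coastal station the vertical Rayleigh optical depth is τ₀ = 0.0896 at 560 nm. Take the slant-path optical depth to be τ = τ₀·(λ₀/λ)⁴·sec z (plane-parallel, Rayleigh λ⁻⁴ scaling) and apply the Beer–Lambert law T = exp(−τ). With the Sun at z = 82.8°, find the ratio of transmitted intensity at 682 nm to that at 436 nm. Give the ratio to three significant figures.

Airmass: sec 82.8° = 7.9787.
τ(682 nm) = 0.0896 × (560/682)⁴ × 7.9787 = 0.0896 × 0.4546 × 7.9787 = 0.3250.
τ(436 nm) = 0.0896 × (560/436)⁴ × 7.9787 = 0.0896 × 2.7215 × 7.9787 = 1.9456.
T(682)/T(436) = exp(τ_B − τ_A) = exp(1.6206) = 5.0561.

5.06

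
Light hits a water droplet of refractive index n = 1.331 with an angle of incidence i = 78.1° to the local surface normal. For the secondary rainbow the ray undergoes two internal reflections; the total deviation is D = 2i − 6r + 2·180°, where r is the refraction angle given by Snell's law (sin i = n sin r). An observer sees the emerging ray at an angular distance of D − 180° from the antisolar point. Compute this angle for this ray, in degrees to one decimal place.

sin r = sin 78.1° / 1.331 = 0.9785/1.331 = 0.7352; r = 47.32°.
D = 2·78.1° − 6·47.32° + 2·180° = 156.20° − 283.93° + 360° = 232.27°.
Angle from antisolar point = D − 180° = 52.27°.

52.3°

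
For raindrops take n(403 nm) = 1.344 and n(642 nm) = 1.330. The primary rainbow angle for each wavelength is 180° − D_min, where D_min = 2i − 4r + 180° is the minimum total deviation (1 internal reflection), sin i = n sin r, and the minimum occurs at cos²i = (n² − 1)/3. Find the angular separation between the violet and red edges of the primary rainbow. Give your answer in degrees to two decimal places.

At 403 nm (n = 1.344): cos²i = 0.26878 → i = 58.772°, r = 39.512°, D_min = 139.495°, rainbow angle = 40.505°.
At 642 nm (n = 1.330): cos²i = 0.25630 → i = 59.585°, r = 40.422°, D_min = 137.484°, rainbow angle = 42.516°.
Angular width = |40.505° − 42.516°| = 2.011°.

2.01°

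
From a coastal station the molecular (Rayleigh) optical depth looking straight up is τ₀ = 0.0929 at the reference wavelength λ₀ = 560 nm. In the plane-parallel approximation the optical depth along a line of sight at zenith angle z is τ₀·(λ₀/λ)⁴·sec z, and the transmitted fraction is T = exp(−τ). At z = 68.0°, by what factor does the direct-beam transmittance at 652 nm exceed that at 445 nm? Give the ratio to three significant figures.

1.63

Airmass: sec 68.0° = 2.6695.
τ(652 nm) = 0.0929 × (560/652)⁴ × 2.6695 = 0.0929 × 0.5442 × 2.6695 = 0.1350.
τ(445 nm) = 0.0929 × (560/445)⁴ × 2.6695 = 0.0929 × 2.5079 × 2.6695 = 0.6219.
T(652)/T(445) = exp(τ_B − τ_A) = exp(0.4870) = 1.6274.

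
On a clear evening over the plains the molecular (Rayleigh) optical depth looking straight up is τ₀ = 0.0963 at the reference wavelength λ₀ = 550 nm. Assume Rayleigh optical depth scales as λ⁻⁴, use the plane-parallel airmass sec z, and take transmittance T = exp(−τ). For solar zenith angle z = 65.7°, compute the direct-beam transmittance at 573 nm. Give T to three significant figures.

0.820

sec 65.7° = 2.4300.
τ = 0.0963 × (550/573)⁴ × 2.4300 = 0.0963 × 0.8489 × 2.4300 = 0.1986.
T = exp(−0.1986) = 0.8198.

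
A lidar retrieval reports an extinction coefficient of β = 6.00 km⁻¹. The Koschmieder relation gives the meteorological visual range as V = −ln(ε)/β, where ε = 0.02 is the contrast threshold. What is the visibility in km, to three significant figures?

V = −ln(0.02) / 6.00 = 3.912 / 6.00 = 0.6520 km.

0.652 km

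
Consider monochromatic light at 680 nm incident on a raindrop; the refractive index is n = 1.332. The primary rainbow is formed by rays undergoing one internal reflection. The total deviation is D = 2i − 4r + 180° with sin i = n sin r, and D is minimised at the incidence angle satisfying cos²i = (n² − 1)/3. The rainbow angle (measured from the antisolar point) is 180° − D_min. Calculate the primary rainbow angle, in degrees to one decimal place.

cos²i = (1.77422 − 1)/3 = 0.25807; i = arccos(0.50801) = 59.469°.
sin r = sin 59.469°/1.332 = 0.64666; r = 40.290°.
D_min = 2·59.469° − 4·40.290° + 180° = 137.776°.
Rainbow angle = 180° − D_min = 42.224°.

42.2°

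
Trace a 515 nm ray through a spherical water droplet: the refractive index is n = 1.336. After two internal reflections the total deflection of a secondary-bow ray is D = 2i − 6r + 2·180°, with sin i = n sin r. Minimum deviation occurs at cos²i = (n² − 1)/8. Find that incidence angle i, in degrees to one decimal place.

71.7°

cos²i = (1.336² − 1)/8 = (1.78490 − 1)/8 = 0.09811.
cos i = 0.31323, so i = 71.746°.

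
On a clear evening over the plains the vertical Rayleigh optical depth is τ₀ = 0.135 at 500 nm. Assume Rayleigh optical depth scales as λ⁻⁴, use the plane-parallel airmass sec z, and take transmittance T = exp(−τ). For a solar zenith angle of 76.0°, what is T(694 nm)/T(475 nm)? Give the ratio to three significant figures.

1.71

Airmass: sec 76.0° = 4.1336.
τ(694 nm) = 0.135 × (500/694)⁴ × 4.1336 = 0.135 × 0.2694 × 4.1336 = 0.1503.
τ(475 nm) = 0.135 × (500/475)⁴ × 4.1336 = 0.135 × 1.2277 × 4.1336 = 0.6851.
T(694)/T(475) = exp(τ_B − τ_A) = exp(0.5348) = 1.7071.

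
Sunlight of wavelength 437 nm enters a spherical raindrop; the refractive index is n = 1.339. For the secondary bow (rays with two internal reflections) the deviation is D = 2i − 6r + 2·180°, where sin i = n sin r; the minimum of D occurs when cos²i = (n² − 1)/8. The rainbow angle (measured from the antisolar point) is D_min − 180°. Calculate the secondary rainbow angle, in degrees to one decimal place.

cos²i = (1.79292 − 1)/8 = 0.09912; i = arccos(0.31483) = 71.650°.
sin r = sin 71.650°/1.339 = 0.70885; r = 45.141°.
D_min = 2·71.650° − 6·45.141° + 360° = 232.451°.
Rainbow angle = D_min − 180° = 52.451°.

52.5°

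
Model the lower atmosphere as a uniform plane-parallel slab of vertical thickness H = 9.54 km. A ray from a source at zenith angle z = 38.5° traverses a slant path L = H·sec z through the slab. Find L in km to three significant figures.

sec z = 1/cos 38.5° = 1.2778.
L = 9.54 × 1.2778 = 12.190 km.

12.2 km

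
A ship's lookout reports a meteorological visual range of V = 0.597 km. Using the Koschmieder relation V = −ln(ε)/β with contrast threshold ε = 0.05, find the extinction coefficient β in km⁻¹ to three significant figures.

5.02 km⁻¹

β = −ln(0.05) / V = 2.996 / 0.597 = 5.0180 km⁻¹.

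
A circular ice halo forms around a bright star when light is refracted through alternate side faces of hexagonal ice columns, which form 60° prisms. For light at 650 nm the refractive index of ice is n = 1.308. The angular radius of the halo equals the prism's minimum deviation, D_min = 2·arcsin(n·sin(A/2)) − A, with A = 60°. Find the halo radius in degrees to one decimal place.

21.7°

n·sin(A/2) = 1.308 × sin 30° = 1.308 × 0.5000 = 0.6540.
D_min = 2·arcsin(0.6540) − 60° = 2 × 40.844° − 60° = 21.688°.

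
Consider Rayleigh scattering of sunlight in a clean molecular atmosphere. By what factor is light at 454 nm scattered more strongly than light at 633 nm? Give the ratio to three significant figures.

Rayleigh scattering ∝ λ⁻⁴, so the ratio of coefficients is the inverse fourth power of the wavelength ratio.
σ(454)/σ(633) = (633/454)⁴ = (1.3943)⁴ = 3.779.

3.78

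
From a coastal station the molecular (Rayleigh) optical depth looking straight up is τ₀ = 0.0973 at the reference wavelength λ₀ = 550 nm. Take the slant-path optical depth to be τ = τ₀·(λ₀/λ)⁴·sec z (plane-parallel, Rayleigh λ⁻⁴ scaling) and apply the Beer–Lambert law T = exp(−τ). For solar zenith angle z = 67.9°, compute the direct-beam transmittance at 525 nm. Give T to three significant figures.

sec 67.9° = 2.6580.
τ = 0.0973 × (550/525)⁴ × 2.6580 = 0.0973 × 1.2045 × 2.6580 = 0.3115.
T = exp(−0.3115) = 0.7323.

0.732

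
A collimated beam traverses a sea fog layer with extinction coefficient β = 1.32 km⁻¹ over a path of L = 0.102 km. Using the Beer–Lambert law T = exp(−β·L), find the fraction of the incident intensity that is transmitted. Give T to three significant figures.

τ = β·L = 1.32 × 0.102 = 0.1346.
T = exp(−0.1346) = 0.8740.

0.874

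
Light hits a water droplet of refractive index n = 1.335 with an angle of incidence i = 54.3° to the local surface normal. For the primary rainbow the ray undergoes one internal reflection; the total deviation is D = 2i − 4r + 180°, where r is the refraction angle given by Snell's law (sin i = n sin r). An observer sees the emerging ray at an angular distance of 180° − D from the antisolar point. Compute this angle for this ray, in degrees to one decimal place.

sin r = sin 54.3° / 1.335 = 0.8121/1.335 = 0.6083; r = 37.47°.
D = 2·54.3° − 4·37.47° + 180° = 108.60° − 149.87° + 180° = 138.73°.
Angle from antisolar point = 180° − D = 41.27°.

41.3°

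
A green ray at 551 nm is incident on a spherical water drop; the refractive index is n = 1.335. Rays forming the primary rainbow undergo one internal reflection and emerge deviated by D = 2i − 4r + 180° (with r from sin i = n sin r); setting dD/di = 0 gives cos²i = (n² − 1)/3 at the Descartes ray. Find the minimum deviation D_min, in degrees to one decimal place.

138.2°

cos²i = (1.78222 − 1)/3 = 0.26074; i = arccos(0.51063) = 59.294°.
sin r = sin 59.294°/1.335 = 0.64405; r = 40.094°.
D_min = 2·59.294° − 4·40.094° + 180° = 138.212°.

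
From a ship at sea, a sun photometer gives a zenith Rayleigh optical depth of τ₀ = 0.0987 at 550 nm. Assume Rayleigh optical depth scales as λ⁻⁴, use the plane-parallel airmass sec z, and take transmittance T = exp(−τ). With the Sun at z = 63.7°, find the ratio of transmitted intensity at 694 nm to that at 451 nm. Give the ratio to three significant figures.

1.50

Airmass: sec 63.7° = 2.2570.
τ(694 nm) = 0.0987 × (550/694)⁴ × 2.2570 = 0.0987 × 0.3945 × 2.2570 = 0.0879.
τ(451 nm) = 0.0987 × (550/451)⁴ × 2.2570 = 0.0987 × 2.2118 × 2.2570 = 0.4927.
T(694)/T(451) = exp(τ_B − τ_A) = exp(0.4048) = 1.4991.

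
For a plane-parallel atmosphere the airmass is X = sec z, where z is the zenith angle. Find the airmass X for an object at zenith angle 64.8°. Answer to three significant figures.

X = sec z = 1/cos 64.8° = 1/0.4258 = 2.3486.

2.35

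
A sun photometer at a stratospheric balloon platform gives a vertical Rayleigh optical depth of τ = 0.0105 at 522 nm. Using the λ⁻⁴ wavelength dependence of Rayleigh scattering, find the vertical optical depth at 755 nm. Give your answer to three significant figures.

τ(755 nm) = τ(522 nm) × (522/755)⁴ = 0.0105 × (0.6914)⁴ = 0.0105 × 0.2285 = 0.0024.

0.00240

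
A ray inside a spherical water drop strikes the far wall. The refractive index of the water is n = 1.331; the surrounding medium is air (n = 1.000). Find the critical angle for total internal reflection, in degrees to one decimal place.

48.7°

sin θ_c = n_air / n = 1.000 / 1.331 = 0.7513.
θ_c = arcsin(0.7513) = 48.70°.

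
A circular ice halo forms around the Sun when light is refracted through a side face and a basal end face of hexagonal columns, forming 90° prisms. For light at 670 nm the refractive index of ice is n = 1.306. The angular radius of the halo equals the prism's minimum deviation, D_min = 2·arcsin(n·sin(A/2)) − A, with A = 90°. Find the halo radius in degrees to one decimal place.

44.9°

n·sin(A/2) = 1.306 × sin 45° = 1.306 × 0.7071 = 0.9235.
D_min = 2·arcsin(0.9235) − 90° = 2 × 67.440° − 90° = 44.881°.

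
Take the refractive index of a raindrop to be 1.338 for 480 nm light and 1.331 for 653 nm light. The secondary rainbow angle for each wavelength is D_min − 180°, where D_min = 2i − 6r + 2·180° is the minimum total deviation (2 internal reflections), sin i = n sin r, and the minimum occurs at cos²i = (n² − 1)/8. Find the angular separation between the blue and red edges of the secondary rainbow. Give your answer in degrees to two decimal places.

At 480 nm (n = 1.338): cos²i = 0.09878 → i = 71.682°, r = 45.195°, D_min = 232.193°, rainbow angle = 52.193°.
At 653 nm (n = 1.331): cos²i = 0.09645 → i = 71.907°, r = 45.575°, D_min = 230.365°, rainbow angle = 50.365°.
Angular width = |52.193° − 50.365°| = 1.828°.

1.83°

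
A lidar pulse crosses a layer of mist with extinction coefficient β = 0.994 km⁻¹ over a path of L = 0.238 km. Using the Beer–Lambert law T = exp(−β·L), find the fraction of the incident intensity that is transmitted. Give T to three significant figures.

0.789

τ = β·L = 0.994 × 0.238 = 0.2366.
T = exp(−0.2366) = 0.7893.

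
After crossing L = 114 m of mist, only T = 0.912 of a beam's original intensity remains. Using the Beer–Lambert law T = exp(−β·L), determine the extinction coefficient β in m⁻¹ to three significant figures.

0.000808 m⁻¹

Beer–Lambert: T = exp(−βL) ⇒ β = −ln(T)/L = −ln(0.912)/114 = 0.0921/114 = 0.000808 m⁻¹.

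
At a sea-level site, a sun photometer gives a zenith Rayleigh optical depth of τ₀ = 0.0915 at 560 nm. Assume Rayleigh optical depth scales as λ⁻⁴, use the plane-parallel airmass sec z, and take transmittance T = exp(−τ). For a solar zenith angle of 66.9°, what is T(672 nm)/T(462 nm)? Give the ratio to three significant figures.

Airmass: sec 66.9° = 2.5488.
τ(672 nm) = 0.0915 × (560/672)⁴ × 2.5488 = 0.0915 × 0.4823 × 2.5488 = 0.1125.
τ(462 nm) = 0.0915 × (560/462)⁴ × 2.5488 = 0.0915 × 2.1587 × 2.5488 = 0.5034.
T(672)/T(462) = exp(τ_B − τ_A) = exp(0.3910) = 1.4784.

1.48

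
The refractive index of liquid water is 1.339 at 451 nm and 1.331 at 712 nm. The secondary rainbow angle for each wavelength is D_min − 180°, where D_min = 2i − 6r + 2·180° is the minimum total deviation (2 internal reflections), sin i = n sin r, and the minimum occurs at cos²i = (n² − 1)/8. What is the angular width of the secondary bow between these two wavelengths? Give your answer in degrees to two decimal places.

At 451 nm (n = 1.339): cos²i = 0.09912 → i = 71.650°, r = 45.141°, D_min = 232.451°, rainbow angle = 52.451°.
At 712 nm (n = 1.331): cos²i = 0.09645 → i = 71.907°, r = 45.575°, D_min = 230.365°, rainbow angle = 50.365°.
Angular width = |52.451° − 50.365°| = 2.086°.

2.09°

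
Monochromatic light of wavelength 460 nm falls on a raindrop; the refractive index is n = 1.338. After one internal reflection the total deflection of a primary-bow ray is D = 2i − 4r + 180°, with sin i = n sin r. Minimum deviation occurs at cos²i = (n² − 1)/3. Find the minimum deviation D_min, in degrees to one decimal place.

138.6°

cos²i = (1.79024 − 1)/3 = 0.26341; i = arccos(0.51324) = 59.120°.
sin r = sin 59.120°/1.338 = 0.64144; r = 39.899°.
D_min = 2·59.120° − 4·39.899° + 180° = 138.643°.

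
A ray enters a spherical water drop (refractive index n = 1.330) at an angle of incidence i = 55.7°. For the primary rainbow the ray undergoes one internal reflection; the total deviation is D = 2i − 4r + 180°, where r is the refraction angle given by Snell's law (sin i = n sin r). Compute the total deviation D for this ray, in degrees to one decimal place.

137.8°

sin r = sin 55.7° / 1.330 = 0.8261/1.330 = 0.6211; r = 38.40°.
D = 2·55.7° − 4·38.40° + 180° = 111.40° − 153.59° + 180° = 137.81°.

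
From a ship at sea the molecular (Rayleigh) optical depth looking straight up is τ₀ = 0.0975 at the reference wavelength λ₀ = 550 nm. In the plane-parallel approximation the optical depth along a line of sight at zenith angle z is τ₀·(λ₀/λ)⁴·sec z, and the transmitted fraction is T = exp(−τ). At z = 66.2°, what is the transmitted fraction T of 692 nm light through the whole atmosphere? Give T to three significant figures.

sec 66.2° = 2.4780.
τ = 0.0975 × (550/692)⁴ × 2.4780 = 0.0975 × 0.3990 × 2.4780 = 0.0964.
T = exp(−0.0964) = 0.9081.

0.908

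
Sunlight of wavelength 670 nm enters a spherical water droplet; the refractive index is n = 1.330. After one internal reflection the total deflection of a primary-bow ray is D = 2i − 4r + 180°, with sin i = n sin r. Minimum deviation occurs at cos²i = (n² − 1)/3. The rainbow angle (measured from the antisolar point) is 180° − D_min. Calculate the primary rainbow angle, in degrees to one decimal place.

cos²i = (1.76890 − 1)/3 = 0.25630; i = arccos(0.50626) = 59.585°.
sin r = sin 59.585°/1.330 = 0.64841; r = 40.422°.
D_min = 2·59.585° − 4·40.422° + 180° = 137.484°.
Rainbow angle = 180° − D_min = 42.516°.

42.5°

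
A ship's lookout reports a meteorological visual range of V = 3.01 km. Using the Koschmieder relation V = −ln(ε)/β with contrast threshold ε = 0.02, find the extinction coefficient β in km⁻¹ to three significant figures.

β = −ln(0.02) / V = 3.912 / 3.01 = 1.2997 km⁻¹.

1.30 km⁻¹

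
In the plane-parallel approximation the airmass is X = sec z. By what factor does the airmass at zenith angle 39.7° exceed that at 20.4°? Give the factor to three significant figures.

1.22

X(39.7°)/X(20.4°) = sec 39.7° / sec 20.4° = cos 20.4° / cos 39.7° = 0.9373/0.7694 = 1.2182.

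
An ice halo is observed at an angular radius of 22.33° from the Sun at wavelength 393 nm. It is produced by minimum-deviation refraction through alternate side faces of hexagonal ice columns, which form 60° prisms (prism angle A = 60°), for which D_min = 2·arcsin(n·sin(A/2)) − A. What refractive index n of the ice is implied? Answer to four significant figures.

Rearranging: n = sin((D_min + A)/2) / sin(A/2).
(D_min + A)/2 = (22.33° + 60°)/2 = 41.165°.
n = sin 41.165° / sin 30° = 0.6582 / 0.5000 = 1.3165.

1.316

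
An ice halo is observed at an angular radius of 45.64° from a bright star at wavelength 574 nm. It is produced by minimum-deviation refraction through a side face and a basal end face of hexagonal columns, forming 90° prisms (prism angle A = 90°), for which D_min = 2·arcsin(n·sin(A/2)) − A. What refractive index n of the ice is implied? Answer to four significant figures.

1.310

Rearranging: n = sin((D_min + A)/2) / sin(A/2).
(D_min + A)/2 = (45.64° + 90°)/2 = 67.820°.
n = sin 67.820° / sin 45° = 0.9260 / 0.7071 = 1.3096.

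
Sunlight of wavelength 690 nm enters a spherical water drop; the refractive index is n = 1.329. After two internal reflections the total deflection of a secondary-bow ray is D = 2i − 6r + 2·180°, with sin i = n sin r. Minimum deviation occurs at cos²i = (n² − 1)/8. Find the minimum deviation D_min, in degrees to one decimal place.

cos²i = (1.76624 − 1)/8 = 0.09578; i = arccos(0.30948) = 71.972°.
sin r = sin 71.972°/1.329 = 0.71550; r = 45.685°.
D_min = 2·71.972° − 6·45.685° + 360° = 229.837°.

229.8°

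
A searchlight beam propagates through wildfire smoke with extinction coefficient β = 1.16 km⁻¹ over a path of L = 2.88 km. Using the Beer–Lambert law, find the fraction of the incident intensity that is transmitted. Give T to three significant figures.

τ = β·L = 1.16 × 2.88 = 3.3408.
T = exp(−3.3408) = 0.0354.

0.0354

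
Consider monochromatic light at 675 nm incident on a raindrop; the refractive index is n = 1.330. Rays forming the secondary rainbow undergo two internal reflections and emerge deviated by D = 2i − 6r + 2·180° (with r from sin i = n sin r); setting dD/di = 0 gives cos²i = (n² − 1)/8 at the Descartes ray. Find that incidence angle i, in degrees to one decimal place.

71.9°

cos²i = (1.330² − 1)/8 = (1.76890 − 1)/8 = 0.09611.
cos i = 0.31002, so i = 71.940°.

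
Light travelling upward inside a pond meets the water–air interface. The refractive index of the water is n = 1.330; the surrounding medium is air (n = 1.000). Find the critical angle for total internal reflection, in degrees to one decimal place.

48.8°

sin θ_c = n_air / n = 1.000 / 1.330 = 0.7519.
θ_c = arcsin(0.7519) = 48.75°.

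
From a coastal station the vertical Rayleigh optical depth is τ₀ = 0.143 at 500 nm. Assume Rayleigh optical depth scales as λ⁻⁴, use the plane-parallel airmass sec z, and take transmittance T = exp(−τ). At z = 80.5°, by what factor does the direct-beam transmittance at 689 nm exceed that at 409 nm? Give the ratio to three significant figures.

Airmass: sec 80.5° = 6.0589.
τ(689 nm) = 0.143 × (500/689)⁴ × 6.0589 = 0.143 × 0.2773 × 6.0589 = 0.2403.
τ(409 nm) = 0.143 × (500/409)⁴ × 6.0589 = 0.143 × 2.2335 × 6.0589 = 1.9351.
T(689)/T(409) = exp(τ_B − τ_A) = exp(1.6949) = 5.4459.

5.45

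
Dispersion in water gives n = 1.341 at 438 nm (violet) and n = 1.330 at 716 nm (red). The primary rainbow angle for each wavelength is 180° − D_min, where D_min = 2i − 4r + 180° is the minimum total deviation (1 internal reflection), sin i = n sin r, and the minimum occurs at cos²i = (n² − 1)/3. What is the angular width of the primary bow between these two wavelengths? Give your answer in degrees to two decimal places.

1.59°

At 438 nm (n = 1.341): cos²i = 0.26609 → i = 58.946°, r = 39.705°, D_min = 139.071°, rainbow angle = 40.929°.
At 716 nm (n = 1.330): cos²i = 0.25630 → i = 59.585°, r = 40.422°, D_min = 137.484°, rainbow angle = 42.516°.
Angular width = |40.929° − 42.516°| = 1.588°.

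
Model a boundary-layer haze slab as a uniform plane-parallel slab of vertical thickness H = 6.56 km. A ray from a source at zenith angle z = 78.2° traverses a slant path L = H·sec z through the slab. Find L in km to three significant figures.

32.1 km

sec z = 1/cos 78.2° = 4.8901.
L = 6.56 × 4.8901 = 32.079 km.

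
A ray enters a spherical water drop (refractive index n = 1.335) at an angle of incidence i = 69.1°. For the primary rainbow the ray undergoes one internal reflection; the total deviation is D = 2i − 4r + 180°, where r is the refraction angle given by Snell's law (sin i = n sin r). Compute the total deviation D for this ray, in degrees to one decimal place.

140.6°

sin r = sin 69.1° / 1.335 = 0.9342/1.335 = 0.6998; r = 44.41°.
D = 2·69.1° − 4·44.41° + 180° = 138.20° − 177.64° + 180° = 140.56°.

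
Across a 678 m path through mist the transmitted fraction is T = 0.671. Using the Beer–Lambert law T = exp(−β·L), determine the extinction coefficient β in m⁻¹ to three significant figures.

Beer–Lambert: T = exp(−βL) ⇒ β = −ln(T)/L = −ln(0.671)/678 = 0.3990/678 = 0.0005885 m⁻¹.

0.000588 m⁻¹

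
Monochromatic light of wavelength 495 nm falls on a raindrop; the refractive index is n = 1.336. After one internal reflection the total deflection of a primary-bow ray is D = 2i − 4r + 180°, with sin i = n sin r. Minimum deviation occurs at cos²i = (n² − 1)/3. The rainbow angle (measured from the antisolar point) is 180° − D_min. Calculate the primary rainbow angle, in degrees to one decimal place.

cos²i = (1.78490 − 1)/3 = 0.26163; i = arccos(0.51150) = 59.236°.
sin r = sin 59.236°/1.336 = 0.64318; r = 40.029°.
D_min = 2·59.236° − 4·40.029° + 180° = 138.356°.
Rainbow angle = 180° − D_min = 41.644°.

41.6°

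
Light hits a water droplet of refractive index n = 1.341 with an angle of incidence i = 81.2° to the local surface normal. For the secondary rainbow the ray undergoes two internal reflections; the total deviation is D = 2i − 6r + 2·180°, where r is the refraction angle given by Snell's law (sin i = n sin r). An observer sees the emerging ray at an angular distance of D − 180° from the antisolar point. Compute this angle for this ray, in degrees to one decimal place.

57.6°

sin r = sin 81.2° / 1.341 = 0.9882/1.341 = 0.7369; r = 47.47°.
D = 2·81.2° − 6·47.47° + 2·180° = 162.40° − 284.83° + 360° = 237.57°.
Angle from antisolar point = D − 180° = 57.57°.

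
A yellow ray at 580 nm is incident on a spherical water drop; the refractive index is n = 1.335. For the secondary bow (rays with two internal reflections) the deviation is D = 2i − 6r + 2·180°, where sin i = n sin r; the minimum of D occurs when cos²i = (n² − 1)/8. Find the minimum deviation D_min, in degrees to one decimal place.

231.4°

cos²i = (1.78222 − 1)/8 = 0.09778; i = arccos(0.31269) = 71.778°.
sin r = sin 71.778°/1.335 = 0.71150; r = 45.357°.
D_min = 2·71.778° − 6·45.357° + 360° = 231.414°.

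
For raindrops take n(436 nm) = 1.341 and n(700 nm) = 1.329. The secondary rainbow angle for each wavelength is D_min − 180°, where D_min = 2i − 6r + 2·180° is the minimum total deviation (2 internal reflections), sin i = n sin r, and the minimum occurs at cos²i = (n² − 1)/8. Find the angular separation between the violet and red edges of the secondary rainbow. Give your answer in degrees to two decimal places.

At 436 nm (n = 1.341): cos²i = 0.09979 → i = 71.586°, r = 45.034°, D_min = 232.966°, rainbow angle = 52.966°.
At 700 nm (n = 1.329): cos²i = 0.09578 → i = 71.972°, r = 45.685°, D_min = 229.837°, rainbow angle = 49.837°.
Angular width = |52.966° − 49.837°| = 3.129°.

3.13°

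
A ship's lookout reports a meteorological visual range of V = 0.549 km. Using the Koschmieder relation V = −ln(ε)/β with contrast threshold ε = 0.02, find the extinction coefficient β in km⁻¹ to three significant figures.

β = −ln(0.02) / V = 3.912 / 0.549 = 7.1257 km⁻¹.

7.13 km⁻¹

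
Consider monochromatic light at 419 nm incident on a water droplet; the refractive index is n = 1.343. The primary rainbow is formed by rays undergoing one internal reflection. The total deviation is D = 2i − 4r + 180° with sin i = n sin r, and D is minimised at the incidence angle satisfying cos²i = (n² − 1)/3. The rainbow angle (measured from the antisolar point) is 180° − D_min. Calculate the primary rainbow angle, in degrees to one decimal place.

40.6°

cos²i = (1.80365 − 1)/3 = 0.26788; i = arccos(0.51757) = 58.830°.
sin r = sin 58.830°/1.343 = 0.63711; r = 39.577°.
D_min = 2·58.830° − 4·39.577° + 180° = 139.354°.
Rainbow angle = 180° − D_min = 40.646°.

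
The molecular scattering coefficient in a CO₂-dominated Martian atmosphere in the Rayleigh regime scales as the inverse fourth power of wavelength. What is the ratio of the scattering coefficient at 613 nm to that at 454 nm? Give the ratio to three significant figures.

0.301

Rayleigh scattering ∝ λ⁻⁴, so the ratio of coefficients is the inverse fourth power of the wavelength ratio.
σ(613)/σ(454) = (454/613)⁴ = (0.7406)⁴ = 0.3009.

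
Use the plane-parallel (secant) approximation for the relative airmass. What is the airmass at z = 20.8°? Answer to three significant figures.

1.07

X = sec z = 1/cos 20.8° = 1/0.9348 = 1.0697.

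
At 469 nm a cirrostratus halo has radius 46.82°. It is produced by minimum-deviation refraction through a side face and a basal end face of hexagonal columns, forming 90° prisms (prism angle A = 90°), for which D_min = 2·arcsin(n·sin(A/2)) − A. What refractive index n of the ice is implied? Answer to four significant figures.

1.315

Rearranging: n = sin((D_min + A)/2) / sin(A/2).
(D_min + A)/2 = (46.82° + 90°)/2 = 68.410°.
n = sin 68.410° / sin 45° = 0.9298 / 0.7071 = 1.3150.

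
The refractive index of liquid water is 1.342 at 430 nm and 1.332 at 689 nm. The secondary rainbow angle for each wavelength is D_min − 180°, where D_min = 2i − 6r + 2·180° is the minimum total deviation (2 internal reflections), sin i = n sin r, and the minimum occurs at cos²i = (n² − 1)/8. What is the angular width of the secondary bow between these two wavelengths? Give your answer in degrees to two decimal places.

At 430 nm (n = 1.342): cos²i = 0.10012 → i = 71.554°, r = 44.981°, D_min = 233.222°, rainbow angle = 53.222°.
At 689 nm (n = 1.332): cos²i = 0.09678 → i = 71.875°, r = 45.520°, D_min = 230.628°, rainbow angle = 50.628°.
Angular width = |53.222° − 50.628°| = 2.594°.

2.59°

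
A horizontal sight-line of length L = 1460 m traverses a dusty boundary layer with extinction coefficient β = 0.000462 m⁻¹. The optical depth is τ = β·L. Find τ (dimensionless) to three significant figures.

0.675

τ = β·L = 0.000462 × 1460 = 0.6745.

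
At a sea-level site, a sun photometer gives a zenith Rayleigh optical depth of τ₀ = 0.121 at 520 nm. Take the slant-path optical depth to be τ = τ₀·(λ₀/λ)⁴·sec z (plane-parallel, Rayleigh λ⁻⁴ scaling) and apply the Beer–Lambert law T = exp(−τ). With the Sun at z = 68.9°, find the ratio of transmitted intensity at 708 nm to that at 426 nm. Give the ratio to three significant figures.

Airmass: sec 68.9° = 2.7778.
τ(708 nm) = 0.121 × (520/708)⁴ × 2.7778 = 0.121 × 0.2910 × 2.7778 = 0.0978.
τ(426 nm) = 0.121 × (520/426)⁴ × 2.7778 = 0.121 × 2.2201 × 2.7778 = 0.7462.
T(708)/T(426) = exp(τ_B − τ_A) = exp(0.6484) = 1.9125.

1.91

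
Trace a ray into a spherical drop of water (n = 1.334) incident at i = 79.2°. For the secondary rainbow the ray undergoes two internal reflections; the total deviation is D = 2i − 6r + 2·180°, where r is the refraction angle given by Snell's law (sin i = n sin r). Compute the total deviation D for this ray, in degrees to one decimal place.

sin r = sin 79.2° / 1.334 = 0.9823/1.334 = 0.7363; r = 47.42°.
D = 2·79.2° − 6·47.42° + 2·180° = 158.40° − 284.53° + 360° = 233.87°.

233.9°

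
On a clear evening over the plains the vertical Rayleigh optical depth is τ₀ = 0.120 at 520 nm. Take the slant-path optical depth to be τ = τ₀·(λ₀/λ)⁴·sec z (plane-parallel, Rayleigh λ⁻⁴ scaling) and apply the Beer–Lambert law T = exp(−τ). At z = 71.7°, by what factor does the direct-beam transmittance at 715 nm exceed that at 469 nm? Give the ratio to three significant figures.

Airmass: sec 71.7° = 3.1848.
τ(715 nm) = 0.120 × (520/715)⁴ × 3.1848 = 0.120 × 0.2798 × 3.1848 = 0.1069.
τ(469 nm) = 0.120 × (520/469)⁴ × 3.1848 = 0.120 × 1.5112 × 3.1848 = 0.5775.
T(715)/T(469) = exp(τ_B − τ_A) = exp(0.4706) = 1.6010.

1.60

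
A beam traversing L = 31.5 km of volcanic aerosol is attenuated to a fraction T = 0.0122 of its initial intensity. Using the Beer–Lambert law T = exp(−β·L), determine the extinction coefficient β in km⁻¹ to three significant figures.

Beer–Lambert: T = exp(−βL) ⇒ β = −ln(T)/L = −ln(0.0122)/31.5 = 4.4063/31.5 = 0.1399 km⁻¹.

0.140 km⁻¹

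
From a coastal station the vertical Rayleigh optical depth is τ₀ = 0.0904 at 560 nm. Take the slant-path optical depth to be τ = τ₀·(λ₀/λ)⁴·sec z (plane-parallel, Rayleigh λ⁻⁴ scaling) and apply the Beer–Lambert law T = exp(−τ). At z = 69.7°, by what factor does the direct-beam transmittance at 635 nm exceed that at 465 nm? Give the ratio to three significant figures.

1.48

Airmass: sec 69.7° = 2.8824.
τ(635 nm) = 0.0904 × (560/635)⁴ × 2.8824 = 0.0904 × 0.6049 × 2.8824 = 0.1576.
τ(465 nm) = 0.0904 × (560/465)⁴ × 2.8824 = 0.0904 × 2.1035 × 2.8824 = 0.5481.
T(635)/T(465) = exp(τ_B − τ_A) = exp(0.3905) = 1.4777.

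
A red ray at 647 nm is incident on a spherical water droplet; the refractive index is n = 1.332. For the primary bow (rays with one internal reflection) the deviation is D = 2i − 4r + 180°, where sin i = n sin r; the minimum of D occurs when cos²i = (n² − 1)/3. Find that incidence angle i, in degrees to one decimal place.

cos²i = (1.332² − 1)/3 = (1.77422 − 1)/3 = 0.25807.
cos i = 0.50801, so i = 59.469°.

59.5°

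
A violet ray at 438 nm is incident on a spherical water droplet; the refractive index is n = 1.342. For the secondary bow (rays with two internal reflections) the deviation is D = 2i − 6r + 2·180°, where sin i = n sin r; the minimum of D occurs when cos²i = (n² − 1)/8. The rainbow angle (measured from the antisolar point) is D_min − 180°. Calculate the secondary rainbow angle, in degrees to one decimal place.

53.2°

cos²i = (1.80096 − 1)/8 = 0.10012; i = arccos(0.31642) = 71.554°.
sin r = sin 71.554°/1.342 = 0.70687; r = 44.981°.
D_min = 2·71.554° − 6·44.981° + 360° = 233.222°.
Rainbow angle = D_min − 180° = 53.222°.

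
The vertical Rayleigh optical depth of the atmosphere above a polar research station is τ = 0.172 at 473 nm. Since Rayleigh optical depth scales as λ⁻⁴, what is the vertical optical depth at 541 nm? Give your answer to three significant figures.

0.101

τ(541 nm) = τ(473 nm) × (473/541)⁴ = 0.172 × (0.8743)⁴ = 0.172 × 0.5843 = 0.1005.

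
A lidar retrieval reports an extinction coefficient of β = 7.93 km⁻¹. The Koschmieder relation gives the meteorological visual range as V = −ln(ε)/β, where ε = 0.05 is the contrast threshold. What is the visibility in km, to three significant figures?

0.378 km

V = −ln(0.05) / 7.93 = 2.996 / 7.93 = 0.3778 km.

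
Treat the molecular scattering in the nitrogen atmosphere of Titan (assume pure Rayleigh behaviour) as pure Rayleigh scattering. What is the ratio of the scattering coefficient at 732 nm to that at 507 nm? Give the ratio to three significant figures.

Rayleigh scattering ∝ λ⁻⁴, so the ratio of coefficients is the inverse fourth power of the wavelength ratio.
σ(732)/σ(507) = (507/732)⁴ = (0.6926)⁴ = 0.2301.

0.230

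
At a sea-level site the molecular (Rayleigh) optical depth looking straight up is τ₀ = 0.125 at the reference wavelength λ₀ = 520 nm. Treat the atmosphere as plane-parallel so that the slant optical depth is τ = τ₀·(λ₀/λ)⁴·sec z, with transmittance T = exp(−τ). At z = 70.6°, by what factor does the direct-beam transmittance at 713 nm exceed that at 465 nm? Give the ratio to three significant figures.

1.62

Airmass: sec 70.6° = 3.0106.
τ(713 nm) = 0.125 × (520/713)⁴ × 3.0106 = 0.125 × 0.2829 × 3.0106 = 0.1065.
τ(465 nm) = 0.125 × (520/465)⁴ × 3.0106 = 0.125 × 1.5639 × 3.0106 = 0.5885.
T(713)/T(465) = exp(τ_B − τ_A) = exp(0.4821) = 1.6194.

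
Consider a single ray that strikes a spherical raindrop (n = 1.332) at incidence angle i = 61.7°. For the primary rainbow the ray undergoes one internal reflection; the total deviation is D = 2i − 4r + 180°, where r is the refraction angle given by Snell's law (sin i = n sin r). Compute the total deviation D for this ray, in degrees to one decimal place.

137.9°

sin r = sin 61.7° / 1.332 = 0.8805/1.332 = 0.6610; r = 41.38°.
D = 2·61.7° − 4·41.38° + 180° = 123.40° − 165.51° + 180° = 137.89°.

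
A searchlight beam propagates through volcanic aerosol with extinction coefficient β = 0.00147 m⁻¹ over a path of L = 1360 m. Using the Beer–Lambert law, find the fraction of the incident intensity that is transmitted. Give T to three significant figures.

τ = β·L = 0.00147 × 1360 = 1.9992.
T = exp(−1.9992) = 0.1354.

0.135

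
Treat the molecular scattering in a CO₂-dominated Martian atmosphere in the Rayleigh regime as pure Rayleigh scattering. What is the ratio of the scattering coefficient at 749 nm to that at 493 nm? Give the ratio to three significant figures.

0.188

Rayleigh scattering ∝ λ⁻⁴, so the ratio of coefficients is the inverse fourth power of the wavelength ratio.
σ(749)/σ(493) = (493/749)⁴ = (0.6582)⁴ = 0.1877.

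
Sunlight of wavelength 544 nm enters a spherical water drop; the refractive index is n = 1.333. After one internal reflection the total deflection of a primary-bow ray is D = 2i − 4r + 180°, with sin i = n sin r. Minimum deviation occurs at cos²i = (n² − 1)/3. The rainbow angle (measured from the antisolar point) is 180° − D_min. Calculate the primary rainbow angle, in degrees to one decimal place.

cos²i = (1.77689 − 1)/3 = 0.25896; i = arccos(0.50888) = 59.410°.
sin r = sin 59.410°/1.333 = 0.64579; r = 40.225°.
D_min = 2·59.410° − 4·40.225° + 180° = 137.922°.
Rainbow angle = 180° − D_min = 42.078°.

42.1°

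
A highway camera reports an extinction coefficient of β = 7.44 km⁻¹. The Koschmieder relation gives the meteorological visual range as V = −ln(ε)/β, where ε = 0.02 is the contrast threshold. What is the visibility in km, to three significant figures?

V = −ln(0.02) / 7.44 = 3.912 / 7.44 = 0.5258 km.

0.526 km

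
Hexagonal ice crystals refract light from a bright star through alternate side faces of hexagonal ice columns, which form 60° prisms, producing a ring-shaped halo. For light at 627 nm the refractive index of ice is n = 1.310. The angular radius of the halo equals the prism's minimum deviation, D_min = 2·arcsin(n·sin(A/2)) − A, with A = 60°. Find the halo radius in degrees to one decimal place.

n·sin(A/2) = 1.310 × sin 30° = 1.310 × 0.5000 = 0.6550.
D_min = 2·arcsin(0.6550) − 60° = 2 × 40.920° − 60° = 21.839°.

21.8°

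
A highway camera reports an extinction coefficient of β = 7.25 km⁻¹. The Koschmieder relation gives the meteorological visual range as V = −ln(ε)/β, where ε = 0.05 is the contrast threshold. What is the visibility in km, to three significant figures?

V = −ln(0.05) / 7.25 = 2.996 / 7.25 = 0.4132 km.

0.413 km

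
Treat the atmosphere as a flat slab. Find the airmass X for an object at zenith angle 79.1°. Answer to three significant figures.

X = sec z = 1/cos 79.1° = 1/0.1891 = 5.2883.

5.29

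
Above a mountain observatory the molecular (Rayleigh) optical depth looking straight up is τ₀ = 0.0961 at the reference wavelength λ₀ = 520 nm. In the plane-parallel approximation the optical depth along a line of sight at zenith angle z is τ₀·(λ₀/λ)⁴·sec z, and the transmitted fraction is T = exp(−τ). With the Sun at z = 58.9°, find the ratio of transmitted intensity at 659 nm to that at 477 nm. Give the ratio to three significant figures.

Airmass: sec 58.9° = 1.9360.
τ(659 nm) = 0.0961 × (520/659)⁴ × 1.9360 = 0.0961 × 0.3877 × 1.9360 = 0.0721.
τ(477 nm) = 0.0961 × (520/477)⁴ × 1.9360 = 0.0961 × 1.4123 × 1.9360 = 0.2628.
T(659)/T(477) = exp(τ_B − τ_A) = exp(0.1906) = 1.2100.

1.21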